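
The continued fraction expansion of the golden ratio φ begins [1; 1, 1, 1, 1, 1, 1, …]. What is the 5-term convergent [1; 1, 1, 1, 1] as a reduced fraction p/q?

Collapse the nested fraction from the inside out:
Start with 1.
1 + 1/(1/1) = 1 + 1/1 = 2/1
1 + 1/(2/1) = 1 + 1/2 = 3/2
1 + 1/(3/2) = 1 + 2/3 = 5/3
1 + 1/(5/3) = 1 + 3/5 = 8/5

8/5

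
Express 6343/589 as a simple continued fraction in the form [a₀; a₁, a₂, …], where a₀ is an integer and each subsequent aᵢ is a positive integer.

[10; 1, 3, 3, 45]

Repeatedly divide and take the remainder:
⌊6343/589⌋ = 10, remainder 453
⌊589/453⌋ = 1, remainder 136
⌊453/136⌋ = 3, remainder 45
⌊136/45⌋ = 3, remainder 1
⌊45/1⌋ = 45, remainder 0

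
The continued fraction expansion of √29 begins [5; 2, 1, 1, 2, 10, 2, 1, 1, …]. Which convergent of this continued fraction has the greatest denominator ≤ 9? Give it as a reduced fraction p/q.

27/5

a_0 = 5: 5/1  (≤ bound)
a_1 = 2: 11/2  (≤ bound)
a_2 = 1: 16/3  (≤ bound)
a_3 = 1: 27/5  (≤ bound)
a_4 = 2: 70/13  (> 9, stop)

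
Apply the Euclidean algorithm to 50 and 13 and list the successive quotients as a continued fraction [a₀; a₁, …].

[3; 1, 5, 2]

50 = 3·13 + 11, so a_0 = 3
13 = 1·11 + 2, so a_1 = 1
11 = 5·2 + 1, so a_2 = 5
2 = 2·1 + 0, so a_3 = 2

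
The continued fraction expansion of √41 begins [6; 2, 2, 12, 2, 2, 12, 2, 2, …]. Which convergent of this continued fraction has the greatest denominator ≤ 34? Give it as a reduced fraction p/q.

32/5

List convergents until the denominator exceeds the bound:
a_0 = 6: 6/1  (≤ bound)
a_1 = 2: 13/2  (≤ bound)
a_2 = 2: 32/5  (≤ bound)
a_3 = 12: 397/62  (> 34, stop)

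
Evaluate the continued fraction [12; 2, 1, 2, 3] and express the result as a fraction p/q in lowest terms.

Build up convergents one term at a time:
a_0 = 12: 12/1
a_1 = 2: 25/2
a_2 = 1: 37/3
a_3 = 2: 99/8
a_4 = 3: 334/27

334/27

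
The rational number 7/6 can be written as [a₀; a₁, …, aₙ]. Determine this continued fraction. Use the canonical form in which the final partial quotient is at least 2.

Run the Euclidean algorithm, recording each quotient:
7 ÷ 6 → quotient 1, remainder 1
6 ÷ 1 → quotient 6, remainder 0

[1; 6]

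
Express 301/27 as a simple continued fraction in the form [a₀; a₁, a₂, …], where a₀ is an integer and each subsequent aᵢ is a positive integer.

[11; 6, 1, 3]

Repeatedly divide and take the remainder:
⌊301/27⌋ = 11, remainder 4
⌊27/4⌋ = 6, remainder 3
⌊4/3⌋ = 1, remainder 1
⌊3/1⌋ = 3, remainder 0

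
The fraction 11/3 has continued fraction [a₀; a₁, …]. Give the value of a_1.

1

11 = 3·3 + 2, so a_0 = 3
3 = 1·2 + 1, so a_1 = 1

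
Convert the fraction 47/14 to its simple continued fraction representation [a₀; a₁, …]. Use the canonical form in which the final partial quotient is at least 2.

47 = 3·14 + 5, so a_0 = 3
14 = 2·5 + 4, so a_1 = 2
5 = 1·4 + 1, so a_2 = 1
4 = 4·1 + 0, so a_3 = 4

[3; 2, 1, 4]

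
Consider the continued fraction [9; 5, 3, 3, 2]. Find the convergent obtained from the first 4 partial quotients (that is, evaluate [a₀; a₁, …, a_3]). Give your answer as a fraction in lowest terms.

487/53

Use the convergent recurrence hₖ = aₖ·hₖ₋₁ + hₖ₋₂ (and likewise for the denominators kₖ):
a_0 = 9: 9/1
a_1 = 5: 46/5
a_2 = 3: 147/16
a_3 = 3: 487/53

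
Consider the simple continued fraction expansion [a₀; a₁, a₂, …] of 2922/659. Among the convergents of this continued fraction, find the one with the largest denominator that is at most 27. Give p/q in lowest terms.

102/23

a_0 = 4: 4/1  (≤ bound)
a_1 = 2: 9/2  (≤ bound)
a_2 = 3: 31/7  (≤ bound)
a_3 = 3: 102/23  (≤ bound)
a_4 = 2: 235/53  (> 27, stop)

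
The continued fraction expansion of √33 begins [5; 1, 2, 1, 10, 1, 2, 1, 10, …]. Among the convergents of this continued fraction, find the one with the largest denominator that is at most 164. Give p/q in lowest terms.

a_0 = 5: 5/1  (≤ bound)
a_1 = 1: 6/1  (≤ bound)
a_2 = 2: 17/3  (≤ bound)
a_3 = 1: 23/4  (≤ bound)
a_4 = 10: 247/43  (≤ bound)
a_5 = 1: 270/47  (≤ bound)
a_6 = 2: 787/137  (≤ bound)
a_7 = 1: 1057/184  (> 164, stop)

787/137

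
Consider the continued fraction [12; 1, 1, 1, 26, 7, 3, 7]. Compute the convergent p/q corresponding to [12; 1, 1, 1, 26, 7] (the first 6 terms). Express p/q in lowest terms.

Start with 7.
26 + 1/(7/1) = 26 + 1/7 = 183/7
1 + 1/(183/7) = 1 + 7/183 = 190/183
1 + 1/(190/183) = 1 + 183/190 = 373/190
1 + 1/(373/190) = 1 + 190/373 = 563/373
12 + 1/(563/373) = 12 + 373/563 = 7129/563

7129/563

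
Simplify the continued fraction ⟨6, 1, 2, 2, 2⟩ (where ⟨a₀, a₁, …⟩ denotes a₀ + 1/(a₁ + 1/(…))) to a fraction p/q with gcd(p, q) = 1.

114/17

Use the convergent recurrence hₖ = aₖ·hₖ₋₁ + hₖ₋₂ (and likewise for the denominators kₖ):
a_0 = 6: 6/1
a_1 = 1: 7/1
a_2 = 2: 20/3
a_3 = 2: 47/7
a_4 = 2: 114/17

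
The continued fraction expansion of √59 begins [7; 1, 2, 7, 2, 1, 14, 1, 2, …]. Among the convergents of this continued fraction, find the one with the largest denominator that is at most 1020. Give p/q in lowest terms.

7781/1013

a_0 = 7: 7/1  (≤ bound)
a_1 = 1: 8/1  (≤ bound)
a_2 = 2: 23/3  (≤ bound)
a_3 = 7: 169/22  (≤ bound)
a_4 = 2: 361/47  (≤ bound)
a_5 = 1: 530/69  (≤ bound)
a_6 = 14: 7781/1013  (≤ bound)
a_7 = 1: 8311/1082  (> 1020, stop)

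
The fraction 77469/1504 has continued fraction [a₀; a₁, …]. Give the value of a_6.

⌊77469/1504⌋ = 51, remainder 765
⌊1504/765⌋ = 1, remainder 739
⌊765/739⌋ = 1, remainder 26
⌊739/26⌋ = 28, remainder 11
⌊26/11⌋ = 2, remainder 4
⌊11/4⌋ = 2, remainder 3
⌊4/3⌋ = 1, remainder 1

1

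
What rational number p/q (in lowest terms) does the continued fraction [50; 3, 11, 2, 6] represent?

Build up convergents one term at a time:
a_0 = 50: 50/1
a_1 = 3: 151/3
a_2 = 11: 1711/34
a_3 = 2: 3573/71
a_4 = 6: 23149/460

23149/460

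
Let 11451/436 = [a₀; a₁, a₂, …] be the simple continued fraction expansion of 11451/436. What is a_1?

Apply division with remainder until the remainder is 0:
11451 ÷ 436 → quotient 26, remainder 115
436 ÷ 115 → quotient 3, remainder 91

3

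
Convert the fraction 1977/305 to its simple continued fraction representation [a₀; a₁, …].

[6; 2, 13, 2, 1, 3]

1977 = 6·305 + 147, so a_0 = 6
305 = 2·147 + 11, so a_1 = 2
147 = 13·11 + 4, so a_2 = 13
11 = 2·4 + 3, so a_3 = 2
4 = 1·3 + 1, so a_4 = 1
3 = 3·1 + 0, so a_5 = 3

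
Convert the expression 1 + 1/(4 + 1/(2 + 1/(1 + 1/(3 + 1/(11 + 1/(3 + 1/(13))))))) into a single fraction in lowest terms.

Start with 13.
3 + 1/(13/1) = 3 + 1/13 = 40/13
11 + 1/(40/13) = 11 + 13/40 = 453/40
3 + 1/(453/40) = 3 + 40/453 = 1399/453
1 + 1/(1399/453) = 1 + 453/1399 = 1852/1399
2 + 1/(1852/1399) = 2 + 1399/1852 = 5103/1852
4 + 1/(5103/1852) = 4 + 1852/5103 = 22264/5103
1 + 1/(22264/5103) = 1 + 5103/22264 = 27367/22264

27367/22264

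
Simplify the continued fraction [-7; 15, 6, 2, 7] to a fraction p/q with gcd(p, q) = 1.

Start with 7.
2 + 1/(7/1) = 2 + 1/7 = 15/7
6 + 1/(15/7) = 6 + 7/15 = 97/15
15 + 1/(97/15) = 15 + 15/97 = 1470/97
-7 + 1/(1470/97) = -7 + 97/1470 = -10193/1470

-10193/1470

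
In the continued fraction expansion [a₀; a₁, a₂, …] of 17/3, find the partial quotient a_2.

2

17 ÷ 3 → quotient 5, remainder 2
3 ÷ 2 → quotient 1, remainder 1
2 ÷ 1 → quotient 2, remainder 0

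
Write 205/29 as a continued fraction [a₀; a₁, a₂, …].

[7; 14, 2]

205 ÷ 29 → quotient 7, remainder 2
29 ÷ 2 → quotient 14, remainder 1
2 ÷ 1 → quotient 2, remainder 0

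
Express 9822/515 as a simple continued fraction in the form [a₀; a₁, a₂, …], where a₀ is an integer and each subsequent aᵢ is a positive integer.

[19; 13, 1, 11, 3]

9822 = 19·515 + 37, so a_0 = 19
515 = 13·37 + 34, so a_1 = 13
37 = 1·34 + 3, so a_2 = 1
34 = 11·3 + 1, so a_3 = 11
3 = 3·1 + 0, so a_4 = 3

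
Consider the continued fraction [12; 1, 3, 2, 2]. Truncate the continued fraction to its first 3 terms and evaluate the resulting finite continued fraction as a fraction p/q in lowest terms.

Build up convergents one term at a time:
a_0 = 12: 12/1
a_1 = 1: 13/1
a_2 = 3: 51/4

51/4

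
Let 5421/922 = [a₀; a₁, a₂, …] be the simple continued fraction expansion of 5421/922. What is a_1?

Apply division with remainder until the remainder is 0:
5421 = 5·922 + 811, so a_0 = 5
922 = 1·811 + 111, so a_1 = 1

1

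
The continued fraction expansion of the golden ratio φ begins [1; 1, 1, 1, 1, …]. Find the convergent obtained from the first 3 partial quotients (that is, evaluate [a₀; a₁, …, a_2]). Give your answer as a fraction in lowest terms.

3/2

Starting at the tail and folding back:
Start with 1.
1 + 1/(1/1) = 1 + 1/1 = 2/1
1 + 1/(2/1) = 1 + 1/2 = 3/2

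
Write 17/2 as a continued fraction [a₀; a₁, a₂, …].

[8; 2]

Apply division with remainder until the remainder is 0:
17 = 8·2 + 1, so a_0 = 8
2 = 2·1 + 0, so a_1 = 2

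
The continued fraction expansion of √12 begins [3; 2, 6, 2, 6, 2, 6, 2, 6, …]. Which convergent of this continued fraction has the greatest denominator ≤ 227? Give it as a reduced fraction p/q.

a_0 = 3: 3/1  (≤ bound)
a_1 = 2: 7/2  (≤ bound)
a_2 = 6: 45/13  (≤ bound)
a_3 = 2: 97/28  (≤ bound)
a_4 = 6: 627/181  (≤ bound)
a_5 = 2: 1351/390  (> 227, stop)

627/181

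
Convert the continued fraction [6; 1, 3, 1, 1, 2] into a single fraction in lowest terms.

156/23

Start with 2.
1 + 1/(2/1) = 1 + 1/2 = 3/2
1 + 1/(3/2) = 1 + 2/3 = 5/3
3 + 1/(5/3) = 3 + 3/5 = 18/5
1 + 1/(18/5) = 1 + 5/18 = 23/18
6 + 1/(23/18) = 6 + 18/23 = 156/23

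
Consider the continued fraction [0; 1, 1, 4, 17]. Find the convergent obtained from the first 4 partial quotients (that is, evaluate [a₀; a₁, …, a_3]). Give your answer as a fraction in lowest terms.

Start with 4.
1 + 1/(4/1) = 1 + 1/4 = 5/4
1 + 1/(5/4) = 1 + 4/5 = 9/5
0 + 1/(9/5) = 0 + 5/9 = 5/9

5/9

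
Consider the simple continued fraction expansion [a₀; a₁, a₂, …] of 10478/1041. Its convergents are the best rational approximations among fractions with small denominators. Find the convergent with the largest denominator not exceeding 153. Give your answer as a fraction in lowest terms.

463/46

a_0 = 10: 10/1  (≤ bound)
a_1 = 15: 151/15  (≤ bound)
a_2 = 3: 463/46  (≤ bound)
a_3 = 4: 2003/199  (> 153, stop)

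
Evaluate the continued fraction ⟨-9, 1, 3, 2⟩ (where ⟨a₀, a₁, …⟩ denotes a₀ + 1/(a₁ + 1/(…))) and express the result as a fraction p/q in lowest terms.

-74/9

Starting at the tail and folding back:
Start with 2.
3 + 1/(2/1) = 3 + 1/2 = 7/2
1 + 1/(7/2) = 1 + 2/7 = 9/7
-9 + 1/(9/7) = -9 + 7/9 = -74/9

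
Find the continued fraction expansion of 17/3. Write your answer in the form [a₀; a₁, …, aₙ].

Apply division with remainder until the remainder is 0:
17 ÷ 3 → quotient 5, remainder 2
3 ÷ 2 → quotient 1, remainder 1
2 ÷ 1 → quotient 2, remainder 0

[5; 1, 2]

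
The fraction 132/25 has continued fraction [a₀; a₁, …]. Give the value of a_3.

1

⌊132/25⌋ = 5, remainder 7
⌊25/7⌋ = 3, remainder 4
⌊7/4⌋ = 1, remainder 3
⌊4/3⌋ = 1, remainder 1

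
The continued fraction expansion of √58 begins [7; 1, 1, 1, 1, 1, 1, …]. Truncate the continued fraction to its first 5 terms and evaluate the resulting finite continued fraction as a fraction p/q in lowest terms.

Start with 1.
1 + 1/(1/1) = 1 + 1/1 = 2/1
1 + 1/(2/1) = 1 + 1/2 = 3/2
1 + 1/(3/2) = 1 + 2/3 = 5/3
7 + 1/(5/3) = 7 + 3/5 = 38/5

38/5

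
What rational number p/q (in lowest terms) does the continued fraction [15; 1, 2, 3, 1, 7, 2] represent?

3374/215

a_0 = 15: 15/1
a_1 = 1: 16/1
a_2 = 2: 47/3
a_3 = 3: 157/10
a_4 = 1: 204/13
a_5 = 7: 1585/101
a_6 = 2: 3374/215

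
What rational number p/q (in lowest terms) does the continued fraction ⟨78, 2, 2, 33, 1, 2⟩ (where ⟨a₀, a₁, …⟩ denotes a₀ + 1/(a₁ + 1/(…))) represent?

40063/511

Starting at the tail and folding back:
Start with 2.
1 + 1/(2/1) = 1 + 1/2 = 3/2
33 + 1/(3/2) = 33 + 2/3 = 101/3
2 + 1/(101/3) = 2 + 3/101 = 205/101
2 + 1/(205/101) = 2 + 101/205 = 511/205
78 + 1/(511/205) = 78 + 205/511 = 40063/511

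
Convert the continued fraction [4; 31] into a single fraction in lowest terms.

125/31

Build up convergents one term at a time:
a_0 = 4: 4/1
a_1 = 31: 125/31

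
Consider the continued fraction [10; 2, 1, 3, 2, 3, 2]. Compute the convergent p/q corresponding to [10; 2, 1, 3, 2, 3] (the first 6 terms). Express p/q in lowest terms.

Start with 3.
2 + 1/(3/1) = 2 + 1/3 = 7/3
3 + 1/(7/3) = 3 + 3/7 = 24/7
1 + 1/(24/7) = 1 + 7/24 = 31/24
2 + 1/(31/24) = 2 + 24/31 = 86/31
10 + 1/(86/31) = 10 + 31/86 = 891/86

891/86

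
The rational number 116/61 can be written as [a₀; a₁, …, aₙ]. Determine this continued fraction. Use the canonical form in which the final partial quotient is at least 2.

Repeatedly divide and take the remainder:
116 = 1·61 + 55, so a_0 = 1
61 = 1·55 + 6, so a_1 = 1
55 = 9·6 + 1, so a_2 = 9
6 = 6·1 + 0, so a_3 = 6

[1; 1, 9, 6]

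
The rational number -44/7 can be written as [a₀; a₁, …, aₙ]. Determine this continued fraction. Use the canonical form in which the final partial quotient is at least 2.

[-7; 1, 2, 2]

Run the Euclidean algorithm, recording each quotient:
⌊-44/7⌋ = -7, remainder 5
⌊7/5⌋ = 1, remainder 2
⌊5/2⌋ = 2, remainder 1
⌊2/1⌋ = 2, remainder 0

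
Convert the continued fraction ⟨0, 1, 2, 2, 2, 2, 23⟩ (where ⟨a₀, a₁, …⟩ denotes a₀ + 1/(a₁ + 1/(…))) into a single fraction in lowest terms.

679/960

Compute successive convergents:
a_0 = 0: 0/1
a_1 = 1: 1/1
a_2 = 2: 2/3
a_3 = 2: 5/7
a_4 = 2: 12/17
a_5 = 2: 29/41
a_6 = 23: 679/960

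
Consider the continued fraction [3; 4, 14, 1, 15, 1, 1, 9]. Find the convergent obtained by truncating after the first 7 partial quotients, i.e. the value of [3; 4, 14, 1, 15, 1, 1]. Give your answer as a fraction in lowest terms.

Compute successive convergents:
a_0 = 3: 3/1
a_1 = 4: 13/4
a_2 = 14: 185/57
a_3 = 1: 198/61
a_4 = 15: 3155/972
a_5 = 1: 3353/1033
a_6 = 1: 6508/2005

6508/2005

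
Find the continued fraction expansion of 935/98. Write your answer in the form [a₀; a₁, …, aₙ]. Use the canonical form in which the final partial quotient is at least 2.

[9; 1, 1, 5, 1, 1, 1, 2]

935 = 9·98 + 53, so a_0 = 9
98 = 1·53 + 45, so a_1 = 1
53 = 1·45 + 8, so a_2 = 1
45 = 5·8 + 5, so a_3 = 5
8 = 1·5 + 3, so a_4 = 1
5 = 1·3 + 2, so a_5 = 1
3 = 1·2 + 1, so a_6 = 1
2 = 2·1 + 0, so a_7 = 2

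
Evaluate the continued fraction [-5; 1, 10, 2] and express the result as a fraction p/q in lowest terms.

Start with 2.
10 + 1/(2/1) = 10 + 1/2 = 21/2
1 + 1/(21/2) = 1 + 2/21 = 23/21
-5 + 1/(23/21) = -5 + 21/23 = -94/23

-94/23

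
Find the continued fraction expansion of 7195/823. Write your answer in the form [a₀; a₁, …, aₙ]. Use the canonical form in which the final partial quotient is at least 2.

[8; 1, 2, 1, 7, 2, 12]

7195 ÷ 823 → quotient 8, remainder 611
823 ÷ 611 → quotient 1, remainder 212
611 ÷ 212 → quotient 2, remainder 187
212 ÷ 187 → quotient 1, remainder 25
187 ÷ 25 → quotient 7, remainder 12
25 ÷ 12 → quotient 2, remainder 1
12 ÷ 1 → quotient 12, remainder 0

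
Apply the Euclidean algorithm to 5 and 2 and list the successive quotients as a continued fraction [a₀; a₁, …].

[2; 2]

⌊5/2⌋ = 2, remainder 1
⌊2/1⌋ = 2, remainder 0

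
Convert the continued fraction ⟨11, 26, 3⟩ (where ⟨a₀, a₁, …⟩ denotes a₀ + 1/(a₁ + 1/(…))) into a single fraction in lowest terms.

872/79

Collapse the nested fraction from the inside out:
Start with 3.
26 + 1/(3/1) = 26 + 1/3 = 79/3
11 + 1/(79/3) = 11 + 3/79 = 872/79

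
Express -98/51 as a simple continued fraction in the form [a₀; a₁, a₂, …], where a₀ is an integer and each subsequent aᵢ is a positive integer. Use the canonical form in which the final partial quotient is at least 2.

⌊-98/51⌋ = -2, remainder 4
⌊51/4⌋ = 12, remainder 3
⌊4/3⌋ = 1, remainder 1
⌊3/1⌋ = 3, remainder 0

[-2; 12, 1, 3]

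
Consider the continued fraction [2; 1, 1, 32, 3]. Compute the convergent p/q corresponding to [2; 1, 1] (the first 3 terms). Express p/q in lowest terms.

5/2

a_0 = 2: 2/1
a_1 = 1: 3/1
a_2 = 1: 5/2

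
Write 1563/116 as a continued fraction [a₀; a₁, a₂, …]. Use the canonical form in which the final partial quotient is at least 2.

[13; 2, 9, 6]

⌊1563/116⌋ = 13, remainder 55
⌊116/55⌋ = 2, remainder 6
⌊55/6⌋ = 9, remainder 1
⌊6/1⌋ = 6, remainder 0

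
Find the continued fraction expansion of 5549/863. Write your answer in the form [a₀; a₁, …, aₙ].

[6; 2, 3, 15, 8]

5549 ÷ 863 → quotient 6, remainder 371
863 ÷ 371 → quotient 2, remainder 121
371 ÷ 121 → quotient 3, remainder 8
121 ÷ 8 → quotient 15, remainder 1
8 ÷ 1 → quotient 8, remainder 0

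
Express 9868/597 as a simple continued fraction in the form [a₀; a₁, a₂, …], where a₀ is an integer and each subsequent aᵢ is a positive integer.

⌊9868/597⌋ = 16, remainder 316
⌊597/316⌋ = 1, remainder 281
⌊316/281⌋ = 1, remainder 35
⌊281/35⌋ = 8, remainder 1
⌊35/1⌋ = 35, remainder 0

[16; 1, 1, 8, 35]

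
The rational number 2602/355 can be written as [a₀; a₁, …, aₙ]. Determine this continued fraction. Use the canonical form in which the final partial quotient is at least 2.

[7; 3, 29, 4]

⌊2602/355⌋ = 7, remainder 117
⌊355/117⌋ = 3, remainder 4
⌊117/4⌋ = 29, remainder 1
⌊4/1⌋ = 4, remainder 0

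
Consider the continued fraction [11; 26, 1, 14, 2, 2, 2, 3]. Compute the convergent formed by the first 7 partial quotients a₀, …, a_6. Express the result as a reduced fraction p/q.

54998/4983

Build up convergents one term at a time:
a_0 = 11: 11/1
a_1 = 26: 287/26
a_2 = 1: 298/27
a_3 = 14: 4459/404
a_4 = 2: 9216/835
a_5 = 2: 22891/2074
a_6 = 2: 54998/4983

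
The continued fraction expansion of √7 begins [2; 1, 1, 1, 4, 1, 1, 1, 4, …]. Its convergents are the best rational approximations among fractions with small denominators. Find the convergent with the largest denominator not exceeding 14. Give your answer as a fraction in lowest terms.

a_0 = 2: 2/1  (≤ bound)
a_1 = 1: 3/1  (≤ bound)
a_2 = 1: 5/2  (≤ bound)
a_3 = 1: 8/3  (≤ bound)
a_4 = 4: 37/14  (≤ bound)
a_5 = 1: 45/17  (> 14, stop)

37/14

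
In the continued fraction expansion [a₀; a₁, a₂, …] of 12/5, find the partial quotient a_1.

2

⌊12/5⌋ = 2, remainder 2
⌊5/2⌋ = 2, remainder 1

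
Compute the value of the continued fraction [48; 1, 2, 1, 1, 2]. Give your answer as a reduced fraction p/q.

Start with 2.
1 + 1/(2/1) = 1 + 1/2 = 3/2
1 + 1/(3/2) = 1 + 2/3 = 5/3
2 + 1/(5/3) = 2 + 3/5 = 13/5
1 + 1/(13/5) = 1 + 5/13 = 18/13
48 + 1/(18/13) = 48 + 13/18 = 877/18

877/18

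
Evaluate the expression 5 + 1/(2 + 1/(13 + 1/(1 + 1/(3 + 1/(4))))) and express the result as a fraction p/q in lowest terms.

2659/485

a_0 = 5: 5/1
a_1 = 2: 11/2
a_2 = 13: 148/27
a_3 = 1: 159/29
a_4 = 3: 625/114
a_5 = 4: 2659/485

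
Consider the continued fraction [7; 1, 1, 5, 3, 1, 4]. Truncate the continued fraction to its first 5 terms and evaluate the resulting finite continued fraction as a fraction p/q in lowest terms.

264/35

Start with 3.
5 + 1/(3/1) = 5 + 1/3 = 16/3
1 + 1/(16/3) = 1 + 3/16 = 19/16
1 + 1/(19/16) = 1 + 16/19 = 35/19
7 + 1/(35/19) = 7 + 19/35 = 264/35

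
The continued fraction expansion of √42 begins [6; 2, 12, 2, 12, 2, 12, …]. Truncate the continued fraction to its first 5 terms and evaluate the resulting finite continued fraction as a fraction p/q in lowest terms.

4206/649

Start with 12.
2 + 1/(12/1) = 2 + 1/12 = 25/12
12 + 1/(25/12) = 12 + 12/25 = 312/25
2 + 1/(312/25) = 2 + 25/312 = 649/312
6 + 1/(649/312) = 6 + 312/649 = 4206/649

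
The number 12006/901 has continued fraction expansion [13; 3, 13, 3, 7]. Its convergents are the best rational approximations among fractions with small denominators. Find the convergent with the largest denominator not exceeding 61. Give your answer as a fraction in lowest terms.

533/40

List convergents until the denominator exceeds the bound:
a_0 = 13: 13/1  (≤ bound)
a_1 = 3: 40/3  (≤ bound)
a_2 = 13: 533/40  (≤ bound)
a_3 = 3: 1639/123  (> 61, stop)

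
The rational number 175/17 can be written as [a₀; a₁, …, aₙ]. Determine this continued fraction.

⌊175/17⌋ = 10, remainder 5
⌊17/5⌋ = 3, remainder 2
⌊5/2⌋ = 2, remainder 1
⌊2/1⌋ = 2, remainder 0

[10; 3, 2, 2]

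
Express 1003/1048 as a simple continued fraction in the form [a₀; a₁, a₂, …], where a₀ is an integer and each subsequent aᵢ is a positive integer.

[0; 1, 22, 3, 2, 6]

1003 = 0·1048 + 1003, so a_0 = 0
1048 = 1·1003 + 45, so a_1 = 1
1003 = 22·45 + 13, so a_2 = 22
45 = 3·13 + 6, so a_3 = 3
13 = 2·6 + 1, so a_4 = 2
6 = 6·1 + 0, so a_5 = 6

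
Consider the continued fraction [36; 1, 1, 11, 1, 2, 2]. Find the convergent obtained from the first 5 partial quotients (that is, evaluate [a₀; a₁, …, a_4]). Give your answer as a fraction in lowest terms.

913/25

a_0 = 36: 36/1
a_1 = 1: 37/1
a_2 = 1: 73/2
a_3 = 11: 840/23
a_4 = 1: 913/25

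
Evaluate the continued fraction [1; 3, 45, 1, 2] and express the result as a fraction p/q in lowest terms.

Use the convergent recurrence hₖ = aₖ·hₖ₋₁ + hₖ₋₂ (and likewise for the denominators kₖ):
a_0 = 1: 1/1
a_1 = 3: 4/3
a_2 = 45: 181/136
a_3 = 1: 185/139
a_4 = 2: 551/414

551/414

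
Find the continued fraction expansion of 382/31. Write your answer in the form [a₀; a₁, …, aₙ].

[12; 3, 10]

382 ÷ 31 → quotient 12, remainder 10
31 ÷ 10 → quotient 3, remainder 1
10 ÷ 1 → quotient 10, remainder 0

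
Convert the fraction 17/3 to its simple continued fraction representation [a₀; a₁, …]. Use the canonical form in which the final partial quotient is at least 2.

[5; 1, 2]

⌊17/3⌋ = 5, remainder 2
⌊3/2⌋ = 1, remainder 1
⌊2/1⌋ = 2, remainder 0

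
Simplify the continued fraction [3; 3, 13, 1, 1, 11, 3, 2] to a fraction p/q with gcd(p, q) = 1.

Start with 2.
3 + 1/(2/1) = 3 + 1/2 = 7/2
11 + 1/(7/2) = 11 + 2/7 = 79/7
1 + 1/(79/7) = 1 + 7/79 = 86/79
1 + 1/(86/79) = 1 + 79/86 = 165/86
13 + 1/(165/86) = 13 + 86/165 = 2231/165
3 + 1/(2231/165) = 3 + 165/2231 = 6858/2231
3 + 1/(6858/2231) = 3 + 2231/6858 = 22805/6858

22805/6858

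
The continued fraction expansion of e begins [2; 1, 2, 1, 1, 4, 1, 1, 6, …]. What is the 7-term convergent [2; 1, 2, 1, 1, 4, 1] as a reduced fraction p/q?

Use the convergent recurrence hₖ = aₖ·hₖ₋₁ + hₖ₋₂ (and likewise for the denominators kₖ):
a_0 = 2: 2/1
a_1 = 1: 3/1
a_2 = 2: 8/3
a_3 = 1: 11/4
a_4 = 1: 19/7
a_5 = 4: 87/32
a_6 = 1: 106/39

106/39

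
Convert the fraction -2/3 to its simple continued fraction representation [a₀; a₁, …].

Apply division with remainder until the remainder is 0:
-2 ÷ 3 → quotient -1, remainder 1
3 ÷ 1 → quotient 3, remainder 0

[-1; 3]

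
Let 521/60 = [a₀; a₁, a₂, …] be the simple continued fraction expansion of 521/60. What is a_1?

521 = 8·60 + 41, so a_0 = 8
60 = 1·41 + 19, so a_1 = 1

1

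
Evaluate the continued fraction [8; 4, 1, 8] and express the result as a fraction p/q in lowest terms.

361/44

a_0 = 8: 8/1
a_1 = 4: 33/4
a_2 = 1: 41/5
a_3 = 8: 361/44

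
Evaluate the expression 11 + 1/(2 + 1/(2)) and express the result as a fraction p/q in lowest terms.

a_0 = 11: 11/1
a_1 = 2: 23/2
a_2 = 2: 57/5

57/5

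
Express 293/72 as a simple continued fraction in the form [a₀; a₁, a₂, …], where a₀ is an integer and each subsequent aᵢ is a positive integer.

293 ÷ 72 → quotient 4, remainder 5
72 ÷ 5 → quotient 14, remainder 2
5 ÷ 2 → quotient 2, remainder 1
2 ÷ 1 → quotient 2, remainder 0

[4; 14, 2, 2]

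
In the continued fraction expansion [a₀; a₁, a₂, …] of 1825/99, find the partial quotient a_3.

3

1825 ÷ 99 → quotient 18, remainder 43
99 ÷ 43 → quotient 2, remainder 13
43 ÷ 13 → quotient 3, remainder 4
13 ÷ 4 → quotient 3, remainder 1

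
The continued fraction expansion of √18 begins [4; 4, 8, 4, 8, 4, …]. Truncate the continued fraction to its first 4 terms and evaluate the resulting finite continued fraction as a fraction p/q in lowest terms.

577/136

Starting at the tail and folding back:
Start with 4.
8 + 1/(4/1) = 8 + 1/4 = 33/4
4 + 1/(33/4) = 4 + 4/33 = 136/33
4 + 1/(136/33) = 4 + 33/136 = 577/136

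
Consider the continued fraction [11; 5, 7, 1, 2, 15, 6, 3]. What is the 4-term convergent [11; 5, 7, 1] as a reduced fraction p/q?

459/41

Starting at the tail and folding back:
Start with 1.
7 + 1/(1/1) = 7 + 1/1 = 8/1
5 + 1/(8/1) = 5 + 1/8 = 41/8
11 + 1/(41/8) = 11 + 8/41 = 459/41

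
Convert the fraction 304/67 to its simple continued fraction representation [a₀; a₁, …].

304 ÷ 67 → quotient 4, remainder 36
67 ÷ 36 → quotient 1, remainder 31
36 ÷ 31 → quotient 1, remainder 5
31 ÷ 5 → quotient 6, remainder 1
5 ÷ 1 → quotient 5, remainder 0

[4; 1, 1, 6, 5]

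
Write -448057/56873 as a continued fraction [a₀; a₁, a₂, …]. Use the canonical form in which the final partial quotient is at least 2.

[-8; 8, 4, 1, 3, 14, 3, 8]

Repeatedly divide and take the remainder:
-448057 ÷ 56873 → quotient -8, remainder 6927
56873 ÷ 6927 → quotient 8, remainder 1457
6927 ÷ 1457 → quotient 4, remainder 1099
1457 ÷ 1099 → quotient 1, remainder 358
1099 ÷ 358 → quotient 3, remainder 25
358 ÷ 25 → quotient 14, remainder 8
25 ÷ 8 → quotient 3, remainder 1
8 ÷ 1 → quotient 8, remainder 0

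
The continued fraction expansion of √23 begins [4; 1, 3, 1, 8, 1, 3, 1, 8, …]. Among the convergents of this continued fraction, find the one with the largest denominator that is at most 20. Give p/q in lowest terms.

24/5

a_0 = 4: 4/1  (≤ bound)
a_1 = 1: 5/1  (≤ bound)
a_2 = 3: 19/4  (≤ bound)
a_3 = 1: 24/5  (≤ bound)
a_4 = 8: 211/44  (> 20, stop)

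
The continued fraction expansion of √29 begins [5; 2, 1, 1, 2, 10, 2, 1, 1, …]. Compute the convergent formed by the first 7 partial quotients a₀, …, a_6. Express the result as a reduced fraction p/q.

Build up convergents one term at a time:
a_0 = 5: 5/1
a_1 = 2: 11/2
a_2 = 1: 16/3
a_3 = 1: 27/5
a_4 = 2: 70/13
a_5 = 10: 727/135
a_6 = 2: 1524/283

1524/283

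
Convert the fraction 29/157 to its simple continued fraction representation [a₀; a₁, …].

[0; 5, 2, 2, 2, 2]

29 ÷ 157 → quotient 0, remainder 29
157 ÷ 29 → quotient 5, remainder 12
29 ÷ 12 → quotient 2, remainder 5
12 ÷ 5 → quotient 2, remainder 2
5 ÷ 2 → quotient 2, remainder 1
2 ÷ 1 → quotient 2, remainder 0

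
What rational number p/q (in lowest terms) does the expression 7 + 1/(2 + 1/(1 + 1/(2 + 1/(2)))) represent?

Use the convergent recurrence hₖ = aₖ·hₖ₋₁ + hₖ₋₂ (and likewise for the denominators kₖ):
a_0 = 7: 7/1
a_1 = 2: 15/2
a_2 = 1: 22/3
a_3 = 2: 59/8
a_4 = 2: 140/19

140/19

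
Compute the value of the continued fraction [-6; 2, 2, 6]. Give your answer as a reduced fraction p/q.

-179/32

a_0 = -6: -6/1
a_1 = 2: -11/2
a_2 = 2: -28/5
a_3 = 6: -179/32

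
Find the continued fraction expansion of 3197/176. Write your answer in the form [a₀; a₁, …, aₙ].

3197 = 18·176 + 29, so a_0 = 18
176 = 6·29 + 2, so a_1 = 6
29 = 14·2 + 1, so a_2 = 14
2 = 2·1 + 0, so a_3 = 2

[18; 6, 14, 2]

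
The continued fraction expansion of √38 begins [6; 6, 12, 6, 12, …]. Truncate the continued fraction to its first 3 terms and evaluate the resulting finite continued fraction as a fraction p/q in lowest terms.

450/73

Work from the innermost term outward:
Start with 12.
6 + 1/(12/1) = 6 + 1/12 = 73/12
6 + 1/(73/12) = 6 + 12/73 = 450/73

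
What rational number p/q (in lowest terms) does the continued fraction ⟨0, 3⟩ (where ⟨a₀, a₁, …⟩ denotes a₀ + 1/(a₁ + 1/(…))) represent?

1/3

a_0 = 0: 0/1
a_1 = 3: 1/3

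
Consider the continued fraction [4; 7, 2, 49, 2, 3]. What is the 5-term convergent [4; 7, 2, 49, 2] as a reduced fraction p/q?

6196/1499

Start with 2.
49 + 1/(2/1) = 49 + 1/2 = 99/2
2 + 1/(99/2) = 2 + 2/99 = 200/99
7 + 1/(200/99) = 7 + 99/200 = 1499/200
4 + 1/(1499/200) = 4 + 200/1499 = 6196/1499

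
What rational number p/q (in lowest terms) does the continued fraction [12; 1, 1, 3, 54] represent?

a_0 = 12: 12/1
a_1 = 1: 13/1
a_2 = 1: 25/2
a_3 = 3: 88/7
a_4 = 54: 4777/380

4777/380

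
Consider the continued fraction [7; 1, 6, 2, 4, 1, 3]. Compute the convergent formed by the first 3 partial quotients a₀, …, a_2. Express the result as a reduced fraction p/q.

55/7

Start with 6.
1 + 1/(6/1) = 1 + 1/6 = 7/6
7 + 1/(7/6) = 7 + 6/7 = 55/7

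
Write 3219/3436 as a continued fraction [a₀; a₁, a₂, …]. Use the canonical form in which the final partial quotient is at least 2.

3219 = 0·3436 + 3219, so a_0 = 0
3436 = 1·3219 + 217, so a_1 = 1
3219 = 14·217 + 181, so a_2 = 14
217 = 1·181 + 36, so a_3 = 1
181 = 5·36 + 1, so a_4 = 5
36 = 36·1 + 0, so a_5 = 36

[0; 1, 14, 1, 5, 36]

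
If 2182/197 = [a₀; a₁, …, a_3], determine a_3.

⌊2182/197⌋ = 11, remainder 15
⌊197/15⌋ = 13, remainder 2
⌊15/2⌋ = 7, remainder 1
⌊2/1⌋ = 2, remainder 0

2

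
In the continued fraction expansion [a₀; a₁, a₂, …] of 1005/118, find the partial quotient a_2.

1

Apply division with remainder until the remainder is 0:
1005 = 8·118 + 61, so a_0 = 8
118 = 1·61 + 57, so a_1 = 1
61 = 1·57 + 4, so a_2 = 1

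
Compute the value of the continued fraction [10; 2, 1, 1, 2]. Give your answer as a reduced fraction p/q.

a_0 = 10: 10/1
a_1 = 2: 21/2
a_2 = 1: 31/3
a_3 = 1: 52/5
a_4 = 2: 135/13

135/13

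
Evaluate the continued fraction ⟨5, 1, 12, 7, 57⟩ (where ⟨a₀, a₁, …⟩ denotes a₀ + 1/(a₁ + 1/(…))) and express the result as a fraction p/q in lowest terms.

Start with 57.
7 + 1/(57/1) = 7 + 1/57 = 400/57
12 + 1/(400/57) = 12 + 57/400 = 4857/400
1 + 1/(4857/400) = 1 + 400/4857 = 5257/4857
5 + 1/(5257/4857) = 5 + 4857/5257 = 31142/5257

31142/5257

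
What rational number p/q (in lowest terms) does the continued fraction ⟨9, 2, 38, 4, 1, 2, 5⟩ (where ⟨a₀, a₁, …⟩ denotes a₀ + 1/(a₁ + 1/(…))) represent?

Use the convergent recurrence hₖ = aₖ·hₖ₋₁ + hₖ₋₂ (and likewise for the denominators kₖ):
a_0 = 9: 9/1
a_1 = 2: 19/2
a_2 = 38: 731/77
a_3 = 4: 2943/310
a_4 = 1: 3674/387
a_5 = 2: 10291/1084
a_6 = 5: 55129/5807

55129/5807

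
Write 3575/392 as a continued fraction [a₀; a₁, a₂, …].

[9; 8, 2, 1, 15]

⌊3575/392⌋ = 9, remainder 47
⌊392/47⌋ = 8, remainder 16
⌊47/16⌋ = 2, remainder 15
⌊16/15⌋ = 1, remainder 1
⌊15/1⌋ = 15, remainder 0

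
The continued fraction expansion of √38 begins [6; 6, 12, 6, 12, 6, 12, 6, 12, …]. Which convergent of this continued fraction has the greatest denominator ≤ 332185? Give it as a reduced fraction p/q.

202501/32850

List convergents until the denominator exceeds the bound:
a_0 = 6: 6/1  (≤ bound)
a_1 = 6: 37/6  (≤ bound)
a_2 = 12: 450/73  (≤ bound)
a_3 = 6: 2737/444  (≤ bound)
a_4 = 12: 33294/5401  (≤ bound)
a_5 = 6: 202501/32850  (≤ bound)
a_6 = 12: 2463306/399601  (> 332185, stop)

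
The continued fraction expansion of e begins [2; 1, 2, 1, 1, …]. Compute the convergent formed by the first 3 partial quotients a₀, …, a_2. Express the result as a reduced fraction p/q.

Start with 2.
1 + 1/(2/1) = 1 + 1/2 = 3/2
2 + 1/(3/2) = 2 + 2/3 = 8/3

8/3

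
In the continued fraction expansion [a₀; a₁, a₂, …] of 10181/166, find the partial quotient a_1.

Run the Euclidean algorithm, recording each quotient:
⌊10181/166⌋ = 61, remainder 55
⌊166/55⌋ = 3, remainder 1

3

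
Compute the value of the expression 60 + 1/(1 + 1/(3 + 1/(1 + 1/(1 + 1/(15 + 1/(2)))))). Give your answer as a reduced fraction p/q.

Use the convergent recurrence hₖ = aₖ·hₖ₋₁ + hₖ₋₂ (and likewise for the denominators kₖ):
a_0 = 60: 60/1
a_1 = 1: 61/1
a_2 = 3: 243/4
a_3 = 1: 304/5
a_4 = 1: 547/9
a_5 = 15: 8509/140
a_6 = 2: 17565/289

17565/289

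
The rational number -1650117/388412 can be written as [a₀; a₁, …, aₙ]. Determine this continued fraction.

[-5; 1, 3, 38, 25, 9, 5, 2]

Repeatedly divide and take the remainder:
-1650117 = -5·388412 + 291943, so a_0 = -5
388412 = 1·291943 + 96469, so a_1 = 1
291943 = 3·96469 + 2536, so a_2 = 3
96469 = 38·2536 + 101, so a_3 = 38
2536 = 25·101 + 11, so a_4 = 25
101 = 9·11 + 2, so a_5 = 9
11 = 5·2 + 1, so a_6 = 5
2 = 2·1 + 0, so a_7 = 2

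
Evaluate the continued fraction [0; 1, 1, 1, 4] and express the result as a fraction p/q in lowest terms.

Start with 4.
1 + 1/(4/1) = 1 + 1/4 = 5/4
1 + 1/(5/4) = 1 + 4/5 = 9/5
1 + 1/(9/5) = 1 + 5/9 = 14/9
0 + 1/(14/9) = 0 + 9/14 = 9/14

9/14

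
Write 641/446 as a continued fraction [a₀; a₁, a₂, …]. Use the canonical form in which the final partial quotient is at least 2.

⌊641/446⌋ = 1, remainder 195
⌊446/195⌋ = 2, remainder 56
⌊195/56⌋ = 3, remainder 27
⌊56/27⌋ = 2, remainder 2
⌊27/2⌋ = 13, remainder 1
⌊2/1⌋ = 2, remainder 0

[1; 2, 3, 2, 13, 2]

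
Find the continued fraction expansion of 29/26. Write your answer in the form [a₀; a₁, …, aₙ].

29 ÷ 26 → quotient 1, remainder 3
26 ÷ 3 → quotient 8, remainder 2
3 ÷ 2 → quotient 1, remainder 1
2 ÷ 1 → quotient 2, remainder 0

[1; 8, 1, 2]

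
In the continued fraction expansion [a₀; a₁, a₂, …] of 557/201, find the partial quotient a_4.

557 ÷ 201 → quotient 2, remainder 155
201 ÷ 155 → quotient 1, remainder 46
155 ÷ 46 → quotient 3, remainder 17
46 ÷ 17 → quotient 2, remainder 12
17 ÷ 12 → quotient 1, remainder 5

1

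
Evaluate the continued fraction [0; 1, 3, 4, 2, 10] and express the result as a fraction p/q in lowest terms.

303/397

Compute successive convergents:
a_0 = 0: 0/1
a_1 = 1: 1/1
a_2 = 3: 3/4
a_3 = 4: 13/17
a_4 = 2: 29/38
a_5 = 10: 303/397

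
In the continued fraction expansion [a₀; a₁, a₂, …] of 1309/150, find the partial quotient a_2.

2

⌊1309/150⌋ = 8, remainder 109
⌊150/109⌋ = 1, remainder 41
⌊109/41⌋ = 2, remainder 27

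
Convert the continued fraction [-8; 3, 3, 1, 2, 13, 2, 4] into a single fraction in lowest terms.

Build up convergents one term at a time:
a_0 = -8: -8/1
a_1 = 3: -23/3
a_2 = 3: -77/10
a_3 = 1: -100/13
a_4 = 2: -277/36
a_5 = 13: -3701/481
a_6 = 2: -7679/998
a_7 = 4: -34417/4473

-34417/4473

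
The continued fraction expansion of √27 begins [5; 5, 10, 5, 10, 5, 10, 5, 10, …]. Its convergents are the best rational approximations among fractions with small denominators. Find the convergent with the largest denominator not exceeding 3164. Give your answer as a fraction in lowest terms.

a_0 = 5: 5/1  (≤ bound)
a_1 = 5: 26/5  (≤ bound)
a_2 = 10: 265/51  (≤ bound)
a_3 = 5: 1351/260  (≤ bound)
a_4 = 10: 13775/2651  (≤ bound)
a_5 = 5: 70226/13515  (> 3164, stop)

13775/2651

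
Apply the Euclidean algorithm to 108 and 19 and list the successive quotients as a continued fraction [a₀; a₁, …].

⌊108/19⌋ = 5, remainder 13
⌊19/13⌋ = 1, remainder 6
⌊13/6⌋ = 2, remainder 1
⌊6/1⌋ = 6, remainder 0

[5; 1, 2, 6]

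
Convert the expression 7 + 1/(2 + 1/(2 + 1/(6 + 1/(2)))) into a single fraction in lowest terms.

a_0 = 7: 7/1
a_1 = 2: 15/2
a_2 = 2: 37/5
a_3 = 6: 237/32
a_4 = 2: 511/69

511/69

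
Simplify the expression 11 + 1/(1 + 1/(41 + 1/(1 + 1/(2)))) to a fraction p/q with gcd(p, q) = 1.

a_0 = 11: 11/1
a_1 = 1: 12/1
a_2 = 41: 503/42
a_3 = 1: 515/43
a_4 = 2: 1533/128

1533/128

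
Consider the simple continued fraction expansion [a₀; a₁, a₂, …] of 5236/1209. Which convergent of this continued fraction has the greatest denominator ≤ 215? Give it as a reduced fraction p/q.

576/133

List convergents until the denominator exceeds the bound:
a_0 = 4: 4/1  (≤ bound)
a_1 = 3: 13/3  (≤ bound)
a_2 = 44: 576/133  (≤ bound)
a_3 = 2: 1165/269  (> 215, stop)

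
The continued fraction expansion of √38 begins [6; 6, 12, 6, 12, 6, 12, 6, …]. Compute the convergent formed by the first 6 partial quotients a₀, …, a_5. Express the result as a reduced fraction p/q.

Start with 6.
12 + 1/(6/1) = 12 + 1/6 = 73/6
6 + 1/(73/6) = 6 + 6/73 = 444/73
12 + 1/(444/73) = 12 + 73/444 = 5401/444
6 + 1/(5401/444) = 6 + 444/5401 = 32850/5401
6 + 1/(32850/5401) = 6 + 5401/32850 = 202501/32850

202501/32850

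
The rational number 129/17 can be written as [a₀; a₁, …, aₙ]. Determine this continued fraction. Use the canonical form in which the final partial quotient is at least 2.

[7; 1, 1, 2, 3]

⌊129/17⌋ = 7, remainder 10
⌊17/10⌋ = 1, remainder 7
⌊10/7⌋ = 1, remainder 3
⌊7/3⌋ = 2, remainder 1
⌊3/1⌋ = 3, remainder 0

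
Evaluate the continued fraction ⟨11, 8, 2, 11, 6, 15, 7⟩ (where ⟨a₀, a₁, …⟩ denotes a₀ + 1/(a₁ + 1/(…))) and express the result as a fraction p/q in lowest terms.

1414058/127187

Collapse the nested fraction from the inside out:
Start with 7.
15 + 1/(7/1) = 15 + 1/7 = 106/7
6 + 1/(106/7) = 6 + 7/106 = 643/106
11 + 1/(643/106) = 11 + 106/643 = 7179/643
2 + 1/(7179/643) = 2 + 643/7179 = 15001/7179
8 + 1/(15001/7179) = 8 + 7179/15001 = 127187/15001
11 + 1/(127187/15001) = 11 + 15001/127187 = 1414058/127187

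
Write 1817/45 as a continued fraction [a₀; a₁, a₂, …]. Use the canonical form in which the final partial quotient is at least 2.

[40; 2, 1, 1, 1, 5]

Run the Euclidean algorithm, recording each quotient:
1817 ÷ 45 → quotient 40, remainder 17
45 ÷ 17 → quotient 2, remainder 11
17 ÷ 11 → quotient 1, remainder 6
11 ÷ 6 → quotient 1, remainder 5
6 ÷ 5 → quotient 1, remainder 1
5 ÷ 1 → quotient 5, remainder 0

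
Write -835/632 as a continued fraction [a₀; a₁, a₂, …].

[-2; 1, 2, 8, 1, 4, 1, 3]

-835 ÷ 632 → quotient -2, remainder 429
632 ÷ 429 → quotient 1, remainder 203
429 ÷ 203 → quotient 2, remainder 23
203 ÷ 23 → quotient 8, remainder 19
23 ÷ 19 → quotient 1, remainder 4
19 ÷ 4 → quotient 4, remainder 3
4 ÷ 3 → quotient 1, remainder 1
3 ÷ 1 → quotient 3, remainder 0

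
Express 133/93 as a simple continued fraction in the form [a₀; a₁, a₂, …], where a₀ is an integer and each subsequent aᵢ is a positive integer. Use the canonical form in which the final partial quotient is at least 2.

133 ÷ 93 → quotient 1, remainder 40
93 ÷ 40 → quotient 2, remainder 13
40 ÷ 13 → quotient 3, remainder 1
13 ÷ 1 → quotient 13, remainder 0

[1; 2, 3, 13]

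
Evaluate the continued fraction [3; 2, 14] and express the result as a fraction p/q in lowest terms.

101/29

Use the convergent recurrence hₖ = aₖ·hₖ₋₁ + hₖ₋₂ (and likewise for the denominators kₖ):
a_0 = 3: 3/1
a_1 = 2: 7/2
a_2 = 14: 101/29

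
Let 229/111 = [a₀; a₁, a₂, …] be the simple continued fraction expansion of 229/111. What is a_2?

1

Repeatedly divide and take the remainder:
229 ÷ 111 → quotient 2, remainder 7
111 ÷ 7 → quotient 15, remainder 6
7 ÷ 6 → quotient 1, remainder 1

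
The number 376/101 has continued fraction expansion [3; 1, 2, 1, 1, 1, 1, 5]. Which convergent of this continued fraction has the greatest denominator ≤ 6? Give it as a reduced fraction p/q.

List convergents until the denominator exceeds the bound:
a_0 = 3: 3/1  (≤ bound)
a_1 = 1: 4/1  (≤ bound)
a_2 = 2: 11/3  (≤ bound)
a_3 = 1: 15/4  (≤ bound)
a_4 = 1: 26/7  (> 6, stop)

15/4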